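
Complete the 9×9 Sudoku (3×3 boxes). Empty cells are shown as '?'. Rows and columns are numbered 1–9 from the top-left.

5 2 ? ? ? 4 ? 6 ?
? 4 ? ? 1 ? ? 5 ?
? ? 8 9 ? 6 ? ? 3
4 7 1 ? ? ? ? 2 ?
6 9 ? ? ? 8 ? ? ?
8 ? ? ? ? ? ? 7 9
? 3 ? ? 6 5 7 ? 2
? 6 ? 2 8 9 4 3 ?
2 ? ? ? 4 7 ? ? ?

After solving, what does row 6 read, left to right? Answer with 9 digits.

853421679

r3c2 = 1 (sole candidate).
r3c7 = 2 (sole candidate).
r3c8 = 4 (sole candidate).
r4c6 = 3 (sole candidate).
r5c8 = 1 (sole candidate).
r6c2 = 5: row 6 has {7,8,9}; col 2 has {1,2,3,4,6,7,9}; box has {1,4,6,7,8,9} → only 5 remains.
r6c5 = 2: row 6 has {5,7,8,9}; col 5 has {1,4,6,8}; box has {3,8} → only 2 remains.
r6c6 = 1: row 6 has {2,5,7,8,9}; col 6 has {3,4,5,6,7,8,9}; box has {2,3,8} → only 1 remains.
r7c4 = 1 (sole candidate).
r9c2 = 8 (sole candidate).
r9c4 = 3 (sole candidate).
r9c8 = 9 (sole candidate).
r2c6 = 2 (sole candidate).
r3c1 = 7 (sole candidate).
r3c5 = 5 (sole candidate).
r4c5 = 9 (sole candidate).
r5c5 = 7 (sole candidate).
r6c3 = 3: row 6 has {1,2,5,7,8,9}; col 3 has {1,8}; box has {1,4,5,6,7,8,9} → only 3 remains.
r6c7 = 6: row 6 has {1,2,3,5,7,8,9}; col 7 has {2,4,7}; box has {1,2,7,9} → only 6 remains.
r7c1 = 9 (sole candidate).
r7c3 = 4 (sole candidate).
r7c8 = 8 (sole candidate).
r8c1 = 1 (sole candidate).
r8c9 = 5 (sole candidate).
r9c3 = 5 (sole candidate).
r9c7 = 1 (sole candidate).
r9c9 = 6 (sole candidate).
r1c3 = 9 (sole candidate).
r1c5 = 3 (sole candidate).
r1c7 = 8 (sole candidate).
r2c1 = 3 (sole candidate).
r2c3 = 6 (sole candidate).
r2c7 = 9 (sole candidate).
r2c9 = 7 (sole candidate).
r4c7 = 5 (sole candidate).
r4c9 = 8 (sole candidate).
r5c3 = 2 (sole candidate).
r5c7 = 3 (sole candidate).
r5c9 = 4 (sole candidate).
r6c4 = 4: row 6 has {1,2,3,5,6,7,8,9}; col 4 has {1,2,3,9}; box has {1,2,3,7,8,9} → only 4 remains.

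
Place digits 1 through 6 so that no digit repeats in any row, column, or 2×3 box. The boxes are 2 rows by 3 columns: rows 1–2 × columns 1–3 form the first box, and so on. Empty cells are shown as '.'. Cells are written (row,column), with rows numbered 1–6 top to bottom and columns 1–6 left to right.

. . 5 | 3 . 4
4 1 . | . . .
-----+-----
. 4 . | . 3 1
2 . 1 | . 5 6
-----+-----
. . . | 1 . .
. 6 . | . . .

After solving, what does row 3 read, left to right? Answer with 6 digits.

(1,1) = 6: row 1 has {3,4,5}; col 1 has {2,4}; box has {1,4,5} → only 6 remains.
(1,2) = 2: row 1 has {3,4,5,6}; col 2 has {1,4,6}; box has {1,4,5,6} → only 2 remains.
(1,5) = 1: row 1 has {2,3,4,5,6}; col 5 has {3,5}; box has {3,4} → only 1 remains.
(2,3) = 3: row 2 has {1,4}; col 3 has {1,5}; box has {1,2,4,5,6} → only 3 remains.
(3,1) = 5: row 3 has {1,3,4}; col 1 has {2,4,6}; box has {1,2,4} → only 5 remains.
(3,3) = 6: row 3 has {1,3,4,5}; col 3 has {1,3,5}; box has {1,2,4,5} → only 6 remains.
(3,4) = 2: row 3 has {1,3,4,5,6}; col 4 has {1,3}; box has {1,3,5,6} → only 2 remains.

546231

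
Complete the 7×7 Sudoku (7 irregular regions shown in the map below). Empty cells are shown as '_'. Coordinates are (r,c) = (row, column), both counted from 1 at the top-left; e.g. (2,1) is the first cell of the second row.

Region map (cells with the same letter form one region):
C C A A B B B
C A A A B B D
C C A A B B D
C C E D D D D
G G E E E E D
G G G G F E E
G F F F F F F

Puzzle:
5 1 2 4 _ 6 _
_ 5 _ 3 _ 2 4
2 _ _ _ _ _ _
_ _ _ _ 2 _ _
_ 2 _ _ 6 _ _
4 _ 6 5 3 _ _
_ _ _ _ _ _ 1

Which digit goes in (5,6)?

(1,5) = 7: row 1 has {1,2,4,5,6}; col 5 has {2,3,6}; region has {2,6} → only 7 remains.
(1,7) = 3: row 1 has {1,2,4,5,6,7}; col 7 has {1,4}; region has {2,6,7} → only 3 remains.
(2,5) = 1: row 2 has {2,3,4,5}; col 5 has {2,3,6,7}; region has {2,3,6,7} → only 1 remains.
(6,2) = 7: row 6 has {3,4,5,6}; col 2 has {1,2,5}; region has {2,4,5,6} → only 7 remains.
(6,6) = 1: row 6 has {3,4,5,6,7}; col 6 has {2,6}; region has {6} → only 1 remains.
(6,7) = 2: row 6 has {1,3,4,5,6,7}; col 7 has {1,3,4}; region has {1,6} → only 2 remains.
(7,1) = 3: row 7 has {1}; col 1 has {2,4,5}; region has {2,4,5,6,7} → only 3 remains.
(2,3) = 7: row 2 has {1,2,3,4,5}; col 3 has {2,6}; region has {2,3,4,5} → only 7 remains.
(3,3) = 1: row 3 has {2}; col 3 has {2,6,7}; region has {2,3,4,5,7} → only 1 remains.
(3,4) = 6: row 3 has {1,2}; col 4 has {3,4,5}; region has {1,2,3,4,5,7} → only 6 remains.
(5,1) = 1: row 5 has {2,6}; col 1 has {2,3,4,5}; region has {2,3,4,5,6,7} → only 1 remains.
(5,4) = 7: row 5 has {1,2,6}; col 4 has {3,4,5,6}; region has {1,2,6} → only 7 remains.
(5,7) = 5: row 5 has {1,2,6,7}; col 7 has {1,2,3,4}; region has {2,4} → only 5 remains.
(7,4) = 2: row 7 has {1,3}; col 4 has {3,4,5,6,7}; region has {1,3} → only 2 remains.
(2,1) = 6: row 2 has {1,2,3,4,5,7}; col 1 has {1,2,3,4,5}; region has {1,2,5} → only 6 remains.
(3,7) = 7: row 3 has {1,2,6}; col 7 has {1,2,3,4,5}; region has {2,4,5} → only 7 remains.
(4,1) = 7: row 4 has {2}; col 1 has {1,2,3,4,5,6}; region has {1,2,5,6} → only 7 remains.
(4,4) = 1: row 4 has {2,7}; col 4 has {2,3,4,5,6,7}; region has {2,4,5,7} → only 1 remains.
(4,6) = 3: row 4 has {1,2,7}; col 6 has {1,2,6}; region has {1,2,4,5,7} → only 3 remains.
(4,7) = 6: row 4 has {1,2,3,7}; col 7 has {1,2,3,4,5,7}; region has {1,2,3,4,5,7} → only 6 remains.
(5,6) = 4: row 5 has {1,2,5,6,7}; col 6 has {1,2,3,6}; region has {1,2,6,7} → only 4 remains.

4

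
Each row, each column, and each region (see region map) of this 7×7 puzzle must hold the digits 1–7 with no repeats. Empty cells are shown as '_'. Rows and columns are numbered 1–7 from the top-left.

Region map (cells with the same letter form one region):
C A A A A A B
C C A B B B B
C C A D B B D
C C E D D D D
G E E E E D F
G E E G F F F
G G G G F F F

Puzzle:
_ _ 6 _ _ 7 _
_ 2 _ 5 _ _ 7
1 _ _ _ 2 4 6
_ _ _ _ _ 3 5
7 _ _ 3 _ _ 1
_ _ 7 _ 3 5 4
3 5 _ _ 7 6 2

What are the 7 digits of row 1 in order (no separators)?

5462173

row 1, column 7 = 3: row 1 has {6,7}; col 7 has {1,2,4,5,6,7}; region has {2,4,5,7} → only 3 remains.
row 2, column 6 = 1 (sole candidate).
row 3, column 4 = 7 (sole candidate).
row 5, column 6 = 2 (sole candidate).
row 2, column 5 = 6 (sole candidate).
row 3, column 2 = 3 (sole candidate).
row 3, column 3 = 5 (sole candidate).
row 5, column 3 = 4 (sole candidate).
row 5, column 5 = 5 (sole candidate).
row 7, column 3 = 1 (sole candidate).
row 7, column 4 = 4 (sole candidate).
row 2, column 1 = 4 (sole candidate).
row 2, column 3 = 3 (sole candidate).
row 4, column 1 = 6 (sole candidate).
row 4, column 2 = 7 (sole candidate).
row 4, column 3 = 2 (sole candidate).
row 4, column 4 = 1 (sole candidate).
row 4, column 5 = 4 (sole candidate).
row 5, column 2 = 6 (sole candidate).
row 6, column 1 = 2 (sole candidate).
row 6, column 2 = 1 (sole candidate).
row 6, column 4 = 6 (sole candidate).
row 1, column 1 = 5: row 1 has {3,6,7}; col 1 has {1,2,3,4,6,7}; region has {1,2,3,4,6,7} → only 5 remains.
row 1, column 2 = 4: row 1 has {3,5,6,7}; col 2 has {1,2,3,5,6,7}; region has {3,5,6,7} → only 4 remains.
row 1, column 4 = 2: row 1 has {3,4,5,6,7}; col 4 has {1,3,4,5,6,7}; region has {3,4,5,6,7} → only 2 remains.
row 1, column 5 = 1: row 1 has {2,3,4,5,6,7}; col 5 has {2,3,4,5,6,7}; region has {2,3,4,5,6,7} → only 1 remains.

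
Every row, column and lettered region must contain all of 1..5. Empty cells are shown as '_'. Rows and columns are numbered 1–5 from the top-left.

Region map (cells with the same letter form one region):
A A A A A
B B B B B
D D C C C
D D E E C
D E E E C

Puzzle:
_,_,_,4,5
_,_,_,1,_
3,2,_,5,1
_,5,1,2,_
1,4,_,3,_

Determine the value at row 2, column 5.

row 1, column 1 = 2: row 1 has {4,5}; col 1 has {1,3}; region has {4,5} → only 2 remains.
row 1, column 3 = 3: row 1 has {2,4,5}; col 3 has {1}; region has {2,4,5} → only 3 remains.
row 2, column 2 = 3: row 2 has {1}; col 2 has {2,4,5}; region has {1} → only 3 remains.
row 3, column 3 = 4: row 3 has {1,2,3,5}; col 3 has {1,3}; region has {1,5} → only 4 remains.
row 4, column 1 = 4: row 4 has {1,2,5}; col 1 has {1,2,3}; region has {1,2,3,5} → only 4 remains.
row 4, column 5 = 3: row 4 has {1,2,4,5}; col 5 has {1,5}; region has {1,4,5} → only 3 remains.
row 5, column 3 = 5: row 5 has {1,3,4}; col 3 has {1,3,4}; region has {1,2,3,4} → only 5 remains.
row 5, column 5 = 2: row 5 has {1,3,4,5}; col 5 has {1,3,5}; region has {1,3,4,5} → only 2 remains.
row 1, column 2 = 1: row 1 has {2,3,4,5}; col 2 has {2,3,4,5}; region has {2,3,4,5} → only 1 remains.
row 2, column 1 = 5: row 2 has {1,3}; col 1 has {1,2,3,4}; region has {1,3} → only 5 remains.
row 2, column 3 = 2: row 2 has {1,3,5}; col 3 has {1,3,4,5}; region has {1,3,5} → only 2 remains.
row 2, column 5 = 4: row 2 has {1,2,3,5}; col 5 has {1,2,3,5}; region has {1,2,3,5} → only 4 remains.

4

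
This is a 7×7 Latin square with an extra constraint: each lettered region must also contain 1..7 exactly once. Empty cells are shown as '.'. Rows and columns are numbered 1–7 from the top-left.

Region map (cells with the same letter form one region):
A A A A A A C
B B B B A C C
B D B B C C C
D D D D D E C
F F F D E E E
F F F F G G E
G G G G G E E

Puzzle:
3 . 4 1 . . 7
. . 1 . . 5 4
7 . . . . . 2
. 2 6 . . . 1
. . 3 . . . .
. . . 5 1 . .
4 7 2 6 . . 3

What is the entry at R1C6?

R3C3 = 5 (sole candidate).
R4C1 = 5 (sole candidate).
R6C3 = 7 (sole candidate).
R6C6 = 3 (sole candidate).
R6C7 = 6 (sole candidate).
R7C5 = 5 (sole candidate).
R7C6 = 1 (sole candidate).
R3C6 = 6 (sole candidate).
R5C7 = 5 (sole candidate).
R6C1 = 2 (sole candidate).
R6C2 = 4 (sole candidate).
R1C6 = 2: row 1 has {1,3,4,7}; col 6 has {1,3,5,6}; region has {1,3,4} → only 2 remains.

2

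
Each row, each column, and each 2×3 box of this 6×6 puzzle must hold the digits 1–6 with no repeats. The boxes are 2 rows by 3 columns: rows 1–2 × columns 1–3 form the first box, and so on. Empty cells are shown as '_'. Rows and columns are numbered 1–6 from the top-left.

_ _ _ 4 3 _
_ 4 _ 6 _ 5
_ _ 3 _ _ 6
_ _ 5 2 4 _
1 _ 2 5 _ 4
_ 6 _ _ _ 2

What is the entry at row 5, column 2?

row 1, column 6 = 1: row 1 has {3,4}; col 6 has {2,4,5,6}; box has {3,4,5,6} → only 1 remains.
row 2, column 3 = 1: row 2 has {4,5,6}; col 3 has {2,3,5}; box has {4} → only 1 remains.
row 2, column 5 = 2: row 2 has {1,4,5,6}; col 5 has {3,4}; box has {1,3,4,5,6} → only 2 remains.
row 3, column 4 = 1: row 3 has {3,6}; col 4 has {2,4,5,6}; box has {2,4,6} → only 1 remains.
row 3, column 5 = 5: row 3 has {1,3,6}; col 5 has {2,3,4}; box has {1,2,4,6} → only 5 remains.
row 4, column 1 = 6: row 4 has {2,4,5}; col 1 has {1}; box has {3,5} → only 6 remains.
row 4, column 2 = 1: row 4 has {2,4,5,6}; col 2 has {4,6}; box has {3,5,6} → only 1 remains.
row 4, column 6 = 3: row 4 has {1,2,4,5,6}; col 6 has {1,2,4,5,6}; box has {1,2,4,5,6} → only 3 remains.
row 5, column 2 = 3: row 5 has {1,2,4,5}; col 2 has {1,4,6}; box has {1,2,6} → only 3 remains.

3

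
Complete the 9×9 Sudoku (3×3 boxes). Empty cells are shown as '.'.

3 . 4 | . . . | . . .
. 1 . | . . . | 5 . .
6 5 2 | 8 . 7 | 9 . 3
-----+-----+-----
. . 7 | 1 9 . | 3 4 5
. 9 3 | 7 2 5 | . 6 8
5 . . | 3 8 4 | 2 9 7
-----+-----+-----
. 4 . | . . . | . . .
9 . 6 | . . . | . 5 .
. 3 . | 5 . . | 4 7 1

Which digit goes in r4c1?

r3c8 = 1: row 3 has {2,3,5,6,7,8,9}; col 8 has {4,5,6,7,9}; box has {3,5,9} → only 1 remains.
r4c6 = 6: row 4 has {1,3,4,5,7,9}; col 6 has {4,5,7}; box has {1,2,3,4,5,7,8,9} → only 6 remains.
r5c7 = 1: row 5 has {2,3,5,6,7,8,9}; col 7 has {2,3,4,5,9}; box has {2,3,4,5,6,7,8,9} → only 1 remains.
r6c2 = 6: row 6 has {2,3,4,5,7,8,9}; col 2 has {1,3,4,5,9}; box has {3,5,7,9} → only 6 remains.
r6c3 = 1: row 6 has {2,3,4,5,6,7,8,9}; col 3 has {2,3,4,6,7}; box has {3,5,6,7,9} → only 1 remains.
r8c7 = 8: row 8 has {5,6,9}; col 7 has {1,2,3,4,5,9}; box has {1,4,5,7} → only 8 remains.
r8c9 = 2: row 8 has {5,6,8,9}; col 9 has {1,3,5,7,8}; box has {1,4,5,7,8} → only 2 remains.
r9c3 = 8: row 9 has {1,3,4,5,7}; col 3 has {1,2,3,4,6,7}; box has {3,4,6,9} → only 8 remains.
r9c5 = 6: row 9 has {1,3,4,5,7,8}; col 5 has {2,8,9}; box has {5} → only 6 remains.
r1c9 = 6: row 1 has {3,4}; col 9 has {1,2,3,5,7,8}; box has {1,3,5,9} → only 6 remains.
r2c3 = 9: row 2 has {1,5}; col 3 has {1,2,3,4,6,7,8}; box has {1,2,3,4,5,6} → only 9 remains.
r2c9 = 4: row 2 has {1,5,9}; col 9 has {1,2,3,5,6,7,8}; box has {1,3,5,6,9} → only 4 remains.
r3c5 = 4: row 3 has {1,2,3,5,6,7,8,9}; col 5 has {2,6,8,9}; box has {7,8} → only 4 remains.
r5c1 = 4: row 5 has {1,2,3,5,6,7,8,9}; col 1 has {3,5,6,9}; box has {1,3,5,6,7,9} → only 4 remains.
r7c3 = 5: row 7 has {4}; col 3 has {1,2,3,4,6,7,8,9}; box has {3,4,6,8,9} → only 5 remains.
r7c7 = 6: row 7 has {4,5}; col 7 has {1,2,3,4,5,8,9}; box has {1,2,4,5,7,8} → only 6 remains.
r7c8 = 3: row 7 has {4,5,6}; col 8 has {1,4,5,6,7,9}; box has {1,2,4,5,6,7,8} → only 3 remains.
r7c9 = 9: row 7 has {3,4,5,6}; col 9 has {1,2,3,4,5,6,7,8}; box has {1,2,3,4,5,6,7,8} → only 9 remains.
r8c2 = 7: row 8 has {2,5,6,8,9}; col 2 has {1,3,4,5,6,9}; box has {3,4,5,6,8,9} → only 7 remains.
r8c4 = 4: row 8 has {2,5,6,7,8,9}; col 4 has {1,3,5,7,8}; box has {5,6} → only 4 remains.
r9c1 = 2: row 9 has {1,3,4,5,6,7,8}; col 1 has {3,4,5,6,9}; box has {3,4,5,6,7,8,9} → only 2 remains.
r9c6 = 9: row 9 has {1,2,3,4,5,6,7,8}; col 6 has {4,5,6,7}; box has {4,5,6} → only 9 remains.
r1c2 = 8: row 1 has {3,4,6}; col 2 has {1,3,4,5,6,7,9}; box has {1,2,3,4,5,6,9} → only 8 remains.
r1c7 = 7: row 1 has {3,4,6,8}; col 7 has {1,2,3,4,5,6,8,9}; box has {1,3,4,5,6,9} → only 7 remains.
r1c8 = 2: row 1 has {3,4,6,7,8}; col 8 has {1,3,4,5,6,7,9}; box has {1,3,4,5,6,7,9} → only 2 remains.
r2c1 = 7: row 2 has {1,4,5,9}; col 1 has {2,3,4,5,6,9}; box has {1,2,3,4,5,6,8,9} → only 7 remains.
r2c5 = 3: row 2 has {1,4,5,7,9}; col 5 has {2,4,6,8,9}; box has {4,7,8} → only 3 remains.
r2c6 = 2: row 2 has {1,3,4,5,7,9}; col 6 has {4,5,6,7,9}; box has {3,4,7,8} → only 2 remains.
r2c8 = 8: row 2 has {1,2,3,4,5,7,9}; col 8 has {1,2,3,4,5,6,7,9}; box has {1,2,3,4,5,6,7,9} → only 8 remains.
r4c1 = 8: row 4 has {1,3,4,5,6,7,9}; col 1 has {2,3,4,5,6,7,9}; box has {1,3,4,5,6,7,9} → only 8 remains.

8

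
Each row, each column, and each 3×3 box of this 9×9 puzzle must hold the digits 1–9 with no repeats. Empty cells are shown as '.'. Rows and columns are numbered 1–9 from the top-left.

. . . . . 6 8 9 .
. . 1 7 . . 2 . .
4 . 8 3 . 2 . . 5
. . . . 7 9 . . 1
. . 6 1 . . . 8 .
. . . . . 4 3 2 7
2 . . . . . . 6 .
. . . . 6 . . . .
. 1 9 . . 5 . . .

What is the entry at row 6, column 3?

5

row 2, column 6 = 8 (sole candidate).
row 5, column 6 = 3 (sole candidate).
row 6, column 3 = 5: row 6 has {2,3,4,7}; col 3 has {1,6,8,9}; box has {6} → only 5 remains.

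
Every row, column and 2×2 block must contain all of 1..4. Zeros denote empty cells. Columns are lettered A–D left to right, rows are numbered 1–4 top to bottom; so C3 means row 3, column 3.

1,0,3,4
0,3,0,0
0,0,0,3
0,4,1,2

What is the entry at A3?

2

B1 = 2 (sole candidate).
A2 = 4 (sole candidate).
C2 = 2 (sole candidate).
D2 = 1 (sole candidate).
A3 = 2: row 3 has {3}; col 1 has {1,4}; box has {4} → only 2 remains.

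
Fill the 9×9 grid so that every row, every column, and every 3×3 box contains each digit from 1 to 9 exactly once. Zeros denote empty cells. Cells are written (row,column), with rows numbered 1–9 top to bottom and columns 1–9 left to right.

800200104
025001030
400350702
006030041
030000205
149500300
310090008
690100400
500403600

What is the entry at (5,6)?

4

(3,2) = 6 (sole candidate).
(3,3) = 1 (sole candidate).
(5,1) = 7 (sole candidate).
(5,3) = 8 (sole candidate).
(7,7) = 5 (sole candidate).
(1,2) = 7 (sole candidate).
(1,3) = 3 (sole candidate).
(1,5) = 6 (sole candidate).
(1,6) = 9 (sole candidate).
(1,8) = 5 (sole candidate).
(2,1) = 9 (sole candidate).
(2,7) = 8 (sole candidate).
(2,9) = 6 (sole candidate).
(3,6) = 8 (sole candidate).
(3,8) = 9 (sole candidate).
(4,1) = 2 (sole candidate).
(4,2) = 5 (sole candidate).
(4,6) = 7 (sole candidate).
(4,7) = 9 (sole candidate).
(5,8) = 6 (sole candidate).
(6,9) = 7 (sole candidate).
(8,9) = 3 (sole candidate).
(9,2) = 8 (sole candidate).
(9,9) = 9 (sole candidate).
(2,4) = 7 (sole candidate).
(2,5) = 4 (sole candidate).
(4,4) = 8 (sole candidate).
(5,4) = 9 (sole candidate).
(5,5) = 1 (sole candidate).
(5,6) = 4: row 5 has {1,2,3,5,6,7,8,9}; col 6 has {1,3,7,8,9}; box has {1,3,5,7,8,9} → only 4 remains.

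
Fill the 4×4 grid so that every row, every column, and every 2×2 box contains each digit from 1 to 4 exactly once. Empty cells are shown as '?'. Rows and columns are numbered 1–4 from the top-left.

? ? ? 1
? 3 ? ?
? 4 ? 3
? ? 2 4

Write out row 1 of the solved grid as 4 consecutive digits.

4231

R1C2 = 2: row 1 has {1}; col 2 has {3,4}; box has {3} → only 2 remains.
R2C3 = 4: row 2 has {3}; col 3 has {2}; box has {1} → only 4 remains.
R2C4 = 2: row 2 has {3,4}; col 4 has {1,3,4}; box has {1,4} → only 2 remains.
R3C3 = 1: row 3 has {3,4}; col 3 has {2,4}; box has {2,3,4} → only 1 remains.
R4C2 = 1: row 4 has {2,4}; col 2 has {2,3,4}; box has {4} → only 1 remains.
R1C1 = 4: row 1 has {1,2}; col 1 has {}; box has {2,3} → only 4 remains.
R1C3 = 3: row 1 has {1,2,4}; col 3 has {1,2,4}; box has {1,2,4} → only 3 remains.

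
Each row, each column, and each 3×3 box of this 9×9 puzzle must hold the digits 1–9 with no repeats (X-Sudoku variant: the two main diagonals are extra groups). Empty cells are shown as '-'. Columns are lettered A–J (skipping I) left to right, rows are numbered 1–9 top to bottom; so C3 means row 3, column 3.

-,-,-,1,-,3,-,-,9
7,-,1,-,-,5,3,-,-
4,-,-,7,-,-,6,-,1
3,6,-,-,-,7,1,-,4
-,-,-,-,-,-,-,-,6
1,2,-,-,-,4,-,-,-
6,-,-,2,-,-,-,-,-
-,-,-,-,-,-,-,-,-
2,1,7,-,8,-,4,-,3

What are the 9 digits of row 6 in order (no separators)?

B3 = 3 (hidden single in row 3).
E6 = 6: in row 6, 6 can only go here (every other open cell in that row sees a 6).
C1 = 6 (hidden single in row 1).
D2 = 6 (hidden single in row 2).
B5 = 7 (hidden single in column 2).
C5 = 4 (hidden single in row 5).
C3 = 2 (hidden single in column 3).
E3 = 9 (sole candidate).
F3 = 8 (sole candidate).
H3 = 5 (sole candidate).
B2 = 9 (hidden single in row 2).
D9 = 5 (hidden single in row 9).
D4 = 8 (sole candidate).
D6 = 3: row 6 has {1,2,4,6}; col 4 has {1,2,5,6,7,8}; box has {4,6,7,8}; anti-diagonal has {2,6,7,9} → only 3 remains.
A1 = 5 (sole candidate).
B1 = 8 (sole candidate).
D5 = 9 (sole candidate).
E5 = 1 (sole candidate).
F5 = 2 (sole candidate).
G7 = 7 (sole candidate).
D8 = 4 (sole candidate).
H8 = 6 (sole candidate).
H9 = 9 (sole candidate).
G1 = 2 (sole candidate).
J2 = 8 (sole candidate).
E4 = 5 (sole candidate).
H4 = 2 (sole candidate).
A5 = 8 (sole candidate).
G5 = 5 (sole candidate).
H5 = 3 (sole candidate).
J6 = 7: row 6 has {1,2,3,4,6}; col 9 has {1,3,4,6,8,9}; box has {1,2,3,4,5,6} → only 7 remains.
E7 = 3 (sole candidate).
J7 = 5 (sole candidate).
A8 = 9 (sole candidate).
B8 = 5 (sole candidate).
E8 = 7 (sole candidate).
F8 = 1 (sole candidate).
G8 = 8 (sole candidate).
J8 = 2 (sole candidate).
F9 = 6 (sole candidate).
E1 = 4 (sole candidate).
H1 = 7 (sole candidate).
E2 = 2 (sole candidate).
H2 = 4 (sole candidate).
C4 = 9 (sole candidate).
C6 = 5: row 6 has {1,2,3,4,6,7}; col 3 has {1,2,4,6,7,9}; box has {1,2,3,4,6,7,8,9} → only 5 remains.
G6 = 9: row 6 has {1,2,3,4,5,6,7}; col 7 has {1,2,3,4,5,6,7,8}; box has {1,2,3,4,5,6,7} → only 9 remains.
H6 = 8: row 6 has {1,2,3,4,5,6,7,9}; col 8 has {2,3,4,5,6,7,9}; box has {1,2,3,4,5,6,7,9} → only 8 remains.

125364987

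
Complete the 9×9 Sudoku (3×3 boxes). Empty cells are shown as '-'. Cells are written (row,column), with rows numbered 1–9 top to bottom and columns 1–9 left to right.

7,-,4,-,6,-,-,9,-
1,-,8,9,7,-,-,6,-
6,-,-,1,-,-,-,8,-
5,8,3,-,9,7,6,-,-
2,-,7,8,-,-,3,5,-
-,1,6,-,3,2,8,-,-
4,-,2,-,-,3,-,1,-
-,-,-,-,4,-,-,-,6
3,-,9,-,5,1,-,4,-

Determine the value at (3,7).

(3,3) = 5 (sole candidate).
(3,5) = 2 (sole candidate).
(3,6) = 4 (sole candidate).
(3,7) = 7: row 3 has {1,2,4,5,6,8}; col 7 has {3,6,8}; box has {6,8,9} → only 7 remains.

7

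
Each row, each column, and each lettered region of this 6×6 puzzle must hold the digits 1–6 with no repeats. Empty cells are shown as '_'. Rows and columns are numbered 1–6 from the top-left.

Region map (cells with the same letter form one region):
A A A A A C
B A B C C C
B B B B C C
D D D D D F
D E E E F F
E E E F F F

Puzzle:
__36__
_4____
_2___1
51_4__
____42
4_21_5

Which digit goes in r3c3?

r1c2 = 5 (sole candidate).
r1c6 = 4 (sole candidate).
r4c3 = 6 (sole candidate).
r4c6 = 3 (sole candidate).
r5c1 = 3 (sole candidate).
r5c2 = 6 (sole candidate).
r5c4 = 5 (sole candidate).
r6c2 = 3 (sole candidate).
r6c5 = 6 (sole candidate).
r2c6 = 6 (sole candidate).
r3c1 = 6 (sole candidate).
r3c4 = 3 (sole candidate).
r3c5 = 5 (sole candidate).
r4c5 = 2 (sole candidate).
r5c3 = 1 (sole candidate).
r1c5 = 1 (sole candidate).
r2c1 = 1 (sole candidate).
r2c3 = 5 (sole candidate).
r2c4 = 2 (sole candidate).
r2c5 = 3 (sole candidate).
r3c3 = 4: row 3 has {1,2,3,5,6}; col 3 has {1,2,3,5,6}; region has {1,2,3,5,6} → only 4 remains.

4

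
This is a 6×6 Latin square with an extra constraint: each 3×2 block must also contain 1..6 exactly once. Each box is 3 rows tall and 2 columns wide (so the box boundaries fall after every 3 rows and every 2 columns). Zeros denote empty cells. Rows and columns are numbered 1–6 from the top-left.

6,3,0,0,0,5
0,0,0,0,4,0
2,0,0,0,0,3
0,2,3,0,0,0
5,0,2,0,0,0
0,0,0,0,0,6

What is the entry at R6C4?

R2C1 = 1: row 2 has {4}; col 1 has {2,5,6}; box has {2,3,6} → only 1 remains.
R2C2 = 5: row 2 has {1,4}; col 2 has {2,3}; box has {1,2,3,6} → only 5 remains.
R2C3 = 6: row 2 has {1,4,5}; col 3 has {2,3}; box has {} → only 6 remains.
R2C6 = 2: row 2 has {1,4,5,6}; col 6 has {3,5,6}; box has {3,4,5} → only 2 remains.
R3C2 = 4: row 3 has {2,3}; col 2 has {2,3,5}; box has {1,2,3,5,6} → only 4 remains.
R4C1 = 4: row 4 has {2,3}; col 1 has {1,2,5,6}; box has {2,5} → only 4 remains.
R4C6 = 1: row 4 has {2,3,4}; col 6 has {2,3,5,6}; box has {6} → only 1 remains.
R5C5 = 3: row 5 has {2,5}; col 5 has {4}; box has {1,6} → only 3 remains.
R5C6 = 4: row 5 has {2,3,5}; col 6 has {1,2,3,5,6}; box has {1,3,6} → only 4 remains.
R6C1 = 3: row 6 has {6}; col 1 has {1,2,4,5,6}; box has {2,4,5} → only 3 remains.
R6C2 = 1: row 6 has {3,6}; col 2 has {2,3,4,5}; box has {2,3,4,5} → only 1 remains.
R1C5 = 1: row 1 has {3,5,6}; col 5 has {3,4}; box has {2,3,4,5} → only 1 remains.
R2C4 = 3: row 2 has {1,2,4,5,6}; col 4 has {}; box has {6} → only 3 remains.
R3C5 = 6: row 3 has {2,3,4}; col 5 has {1,3,4}; box has {1,2,3,4,5} → only 6 remains.
R4C5 = 5: row 4 has {1,2,3,4}; col 5 has {1,3,4,6}; box has {1,3,4,6} → only 5 remains.
R5C2 = 6: row 5 has {2,3,4,5}; col 2 has {1,2,3,4,5}; box has {1,2,3,4,5} → only 6 remains.
R5C4 = 1: row 5 has {2,3,4,5,6}; col 4 has {3}; box has {2,3} → only 1 remains.
R6C5 = 2: row 6 has {1,3,6}; col 5 has {1,3,4,5,6}; box has {1,3,4,5,6} → only 2 remains.
R1C3 = 4: row 1 has {1,3,5,6}; col 3 has {2,3,6}; box has {3,6} → only 4 remains.
R1C4 = 2: row 1 has {1,3,4,5,6}; col 4 has {1,3}; box has {3,4,6} → only 2 remains.
R3C4 = 5: row 3 has {2,3,4,6}; col 4 has {1,2,3}; box has {2,3,4,6} → only 5 remains.
R4C4 = 6: row 4 has {1,2,3,4,5}; col 4 has {1,2,3,5}; box has {1,2,3} → only 6 remains.
R6C3 = 5: row 6 has {1,2,3,6}; col 3 has {2,3,4,6}; box has {1,2,3,6} → only 5 remains.
R6C4 = 4: row 6 has {1,2,3,5,6}; col 4 has {1,2,3,5,6}; box has {1,2,3,5,6} → only 4 remains.

4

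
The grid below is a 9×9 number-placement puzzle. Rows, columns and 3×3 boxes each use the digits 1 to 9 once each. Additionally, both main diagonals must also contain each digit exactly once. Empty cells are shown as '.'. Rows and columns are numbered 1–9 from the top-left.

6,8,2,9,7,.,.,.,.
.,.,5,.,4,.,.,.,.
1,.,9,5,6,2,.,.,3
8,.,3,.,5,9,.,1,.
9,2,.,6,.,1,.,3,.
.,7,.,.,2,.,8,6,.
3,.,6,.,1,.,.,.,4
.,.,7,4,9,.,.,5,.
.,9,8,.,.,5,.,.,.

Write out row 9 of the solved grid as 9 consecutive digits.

498235671

r1c6 = 3: row 1 has {2,6,7,8,9}; col 6 has {1,2,5,9}; box has {2,4,5,6,7,9} → only 3 remains.
r1c8 = 4: row 1 has {2,3,6,7,8,9}; col 8 has {1,3,5,6}; box has {3} → only 4 remains.
r2c1 = 7: row 2 has {4,5}; col 1 has {1,3,6,8,9}; box has {1,2,5,6,8,9} → only 7 remains.
r2c2 = 3: row 2 has {4,5,7}; col 2 has {2,7,8,9}; box has {1,2,5,6,7,8,9}; main diagonal has {5,6,9} → only 3 remains.
r2c6 = 8: row 2 has {3,4,5,7}; col 6 has {1,2,3,5,9}; box has {2,3,4,5,6,7,9} → only 8 remains.
r2c8 = 2: row 2 has {3,4,5,7,8}; col 8 has {1,3,4,5,6}; box has {3,4}; anti-diagonal has {6,9} → only 2 remains.
r3c2 = 4: row 3 has {1,2,3,5,6,9}; col 2 has {2,3,7,8,9}; box has {1,2,3,5,6,7,8,9} → only 4 remains.
r3c7 = 7: row 3 has {1,2,3,4,5,6,9}; col 7 has {8}; box has {2,3,4}; anti-diagonal has {2,6,9} → only 7 remains.
r3c8 = 8: row 3 has {1,2,3,4,5,6,7,9}; col 8 has {1,2,3,4,5,6}; box has {2,3,4,7} → only 8 remains.
r4c2 = 6: row 4 has {1,3,5,8,9}; col 2 has {2,3,4,7,8,9}; box has {2,3,7,8,9} → only 6 remains.
r4c4 = 7: row 4 has {1,3,5,6,8,9}; col 4 has {4,5,6,9}; box has {1,2,5,6,9}; main diagonal has {3,5,6,9} → only 7 remains.
r4c9 = 2: row 4 has {1,3,5,6,7,8,9}; col 9 has {3,4}; box has {1,3,6,8} → only 2 remains.
r5c3 = 4: row 5 has {1,2,3,6,9}; col 3 has {2,3,5,6,7,8,9}; box has {2,3,6,7,8,9} → only 4 remains.
r5c5 = 8: row 5 has {1,2,3,4,6,9}; col 5 has {1,2,4,5,6,7,9}; box has {1,2,5,6,7,9}; main diagonal has {3,5,6,7,9}; anti-diagonal has {2,6,7,9} → only 8 remains.
r5c7 = 5: row 5 has {1,2,3,4,6,8,9}; col 7 has {7,8}; box has {1,2,3,6,8} → only 5 remains.
r5c9 = 7: row 5 has {1,2,3,4,5,6,8,9}; col 9 has {2,3,4}; box has {1,2,3,5,6,8} → only 7 remains.
r6c1 = 5: row 6 has {2,6,7,8}; col 1 has {1,3,6,7,8,9}; box has {2,3,4,6,7,8,9} → only 5 remains.
r6c3 = 1: row 6 has {2,5,6,7,8}; col 3 has {2,3,4,5,6,7,8,9}; box has {2,3,4,5,6,7,8,9} → only 1 remains.
r6c4 = 3: row 6 has {1,2,5,6,7,8}; col 4 has {4,5,6,7,9}; box has {1,2,5,6,7,8,9}; anti-diagonal has {2,6,7,8,9} → only 3 remains.
r6c6 = 4: row 6 has {1,2,3,5,6,7,8}; col 6 has {1,2,3,5,8,9}; box has {1,2,3,5,6,7,8,9}; main diagonal has {3,5,6,7,8,9} → only 4 remains.
r6c9 = 9: row 6 has {1,2,3,4,5,6,7,8}; col 9 has {2,3,4,7}; box has {1,2,3,5,6,7,8} → only 9 remains.
r7c2 = 5: row 7 has {1,3,4,6}; col 2 has {2,3,4,6,7,8,9}; box has {3,6,7,8,9} → only 5 remains.
r7c6 = 7: row 7 has {1,3,4,5,6}; col 6 has {1,2,3,4,5,8,9}; box has {1,4,5,9} → only 7 remains.
r7c7 = 2: row 7 has {1,3,4,5,6,7}; col 7 has {5,7,8}; box has {4,5}; main diagonal has {3,4,5,6,7,8,9} → only 2 remains.
r7c8 = 9: row 7 has {1,2,3,4,5,6,7}; col 8 has {1,2,3,4,5,6,8}; box has {2,4,5} → only 9 remains.
r8c1 = 2: row 8 has {4,5,7,9}; col 1 has {1,3,5,6,7,8,9}; box has {3,5,6,7,8,9} → only 2 remains.
r8c2 = 1: row 8 has {2,4,5,7,9}; col 2 has {2,3,4,5,6,7,8,9}; box has {2,3,5,6,7,8,9}; anti-diagonal has {2,3,6,7,8,9} → only 1 remains.
r8c6 = 6: row 8 has {1,2,4,5,7,9}; col 6 has {1,2,3,4,5,7,8,9}; box has {1,4,5,7,9} → only 6 remains.
r8c7 = 3: row 8 has {1,2,4,5,6,7,9}; col 7 has {2,5,7,8}; box has {2,4,5,9} → only 3 remains.
r8c9 = 8: row 8 has {1,2,3,4,5,6,7,9}; col 9 has {2,3,4,7,9}; box has {2,3,4,5,9} → only 8 remains.
r9c1 = 4: row 9 has {5,8,9}; col 1 has {1,2,3,5,6,7,8,9}; box has {1,2,3,5,6,7,8,9}; anti-diagonal has {1,2,3,6,7,8,9} → only 4 remains.
r9c4 = 2: row 9 has {4,5,8,9}; col 4 has {3,4,5,6,7,9}; box has {1,4,5,6,7,9} → only 2 remains.
r9c5 = 3: row 9 has {2,4,5,8,9}; col 5 has {1,2,4,5,6,7,8,9}; box has {1,2,4,5,6,7,9} → only 3 remains.
r9c8 = 7: row 9 has {2,3,4,5,8,9}; col 8 has {1,2,3,4,5,6,8,9}; box has {2,3,4,5,8,9} → only 7 remains.
r9c9 = 1: row 9 has {2,3,4,5,7,8,9}; col 9 has {2,3,4,7,8,9}; box has {2,3,4,5,7,8,9}; main diagonal has {2,3,4,5,6,7,8,9} → only 1 remains.
r1c7 = 1: row 1 has {2,3,4,6,7,8,9}; col 7 has {2,3,5,7,8}; box has {2,3,4,7,8} → only 1 remains.
r1c9 = 5: row 1 has {1,2,3,4,6,7,8,9}; col 9 has {1,2,3,4,7,8,9}; box has {1,2,3,4,7,8}; anti-diagonal has {1,2,3,4,6,7,8,9} → only 5 remains.
r2c4 = 1: row 2 has {2,3,4,5,7,8}; col 4 has {2,3,4,5,6,7,9}; box has {2,3,4,5,6,7,8,9} → only 1 remains.
r2c9 = 6: row 2 has {1,2,3,4,5,7,8}; col 9 has {1,2,3,4,5,7,8,9}; box has {1,2,3,4,5,7,8} → only 6 remains.
r4c7 = 4: row 4 has {1,2,3,5,6,7,8,9}; col 7 has {1,2,3,5,7,8}; box has {1,2,3,5,6,7,8,9} → only 4 remains.
r7c4 = 8: row 7 has {1,2,3,4,5,6,7,9}; col 4 has {1,2,3,4,5,6,7,9}; box has {1,2,3,4,5,6,7,9} → only 8 remains.
r9c7 = 6: row 9 has {1,2,3,4,5,7,8,9}; col 7 has {1,2,3,4,5,7,8}; box has {1,2,3,4,5,7,8,9} → only 6 remains.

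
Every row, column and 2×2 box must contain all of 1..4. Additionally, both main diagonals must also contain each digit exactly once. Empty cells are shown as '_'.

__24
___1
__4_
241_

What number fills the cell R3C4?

2

R2C3 = 3: row 2 has {1}; col 3 has {1,2,4}; box has {1,2,4}; anti-diagonal has {2,4} → only 3 remains.
R3C2 = 1: row 3 has {4}; col 2 has {4}; box has {2,4}; anti-diagonal has {2,3,4} → only 1 remains.
R4C4 = 3: row 4 has {1,2,4}; col 4 has {1,4}; box has {1,4}; main diagonal has {4} → only 3 remains.
R1C1 = 1: row 1 has {2,4}; col 1 has {2}; box has {}; main diagonal has {3,4} → only 1 remains.
R1C2 = 3: row 1 has {1,2,4}; col 2 has {1,4}; box has {1} → only 3 remains.
R2C1 = 4: row 2 has {1,3}; col 1 has {1,2}; box has {1,3} → only 4 remains.
R2C2 = 2: row 2 has {1,3,4}; col 2 has {1,3,4}; box has {1,3,4}; main diagonal has {1,3,4} → only 2 remains.
R3C1 = 3: row 3 has {1,4}; col 1 has {1,2,4}; box has {1,2,4} → only 3 remains.
R3C4 = 2: row 3 has {1,3,4}; col 4 has {1,3,4}; box has {1,3,4} → only 2 remains.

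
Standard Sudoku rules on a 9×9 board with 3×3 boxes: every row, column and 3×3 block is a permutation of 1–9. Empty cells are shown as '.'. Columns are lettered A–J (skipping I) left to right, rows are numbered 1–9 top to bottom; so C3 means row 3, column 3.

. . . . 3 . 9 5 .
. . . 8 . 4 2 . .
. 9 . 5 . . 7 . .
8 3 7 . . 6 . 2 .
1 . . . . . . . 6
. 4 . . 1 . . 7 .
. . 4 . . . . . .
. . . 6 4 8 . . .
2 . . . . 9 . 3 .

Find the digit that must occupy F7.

E2 = 9: in row 2, 9 can only go here (every other open cell in that row sees a 9).
E4 = 5: row 4 has {2,3,6,7,8}; col 5 has {1,3,4,9}; box has {1,6} → only 5 remains.
E9 = 7: row 9 has {2,3,9}; col 5 has {1,3,4,5,9}; box has {4,6,8,9} → only 7 remains.
E7 = 2: row 7 has {4}; col 5 has {1,3,4,5,7,9}; box has {4,6,7,8,9} → only 2 remains.
D9 = 1: row 9 has {2,3,7,9}; col 4 has {5,6,8}; box has {2,4,6,7,8,9} → only 1 remains.
E3 = 6: row 3 has {5,7,9}; col 5 has {1,2,3,4,5,7,9}; box has {3,4,5,8,9} → only 6 remains.
E5 = 8: row 5 has {1,6}; col 5 has {1,2,3,4,5,6,7,9}; box has {1,5,6} → only 8 remains.
D7 = 3: row 7 has {2,4}; col 4 has {1,5,6,8}; box has {1,2,4,6,7,8,9} → only 3 remains.
F7 = 5: row 7 has {2,3,4}; col 6 has {4,6,8,9}; box has {1,2,3,4,6,7,8,9} → only 5 remains.

5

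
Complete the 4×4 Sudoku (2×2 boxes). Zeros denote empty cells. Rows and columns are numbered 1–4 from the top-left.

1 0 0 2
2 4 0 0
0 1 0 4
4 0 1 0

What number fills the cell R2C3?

R1C2 = 3 (sole candidate).
R1C3 = 4 (sole candidate).
R2C3 = 3: row 2 has {2,4}; col 3 has {1,4}; box has {2,4} → only 3 remains.

3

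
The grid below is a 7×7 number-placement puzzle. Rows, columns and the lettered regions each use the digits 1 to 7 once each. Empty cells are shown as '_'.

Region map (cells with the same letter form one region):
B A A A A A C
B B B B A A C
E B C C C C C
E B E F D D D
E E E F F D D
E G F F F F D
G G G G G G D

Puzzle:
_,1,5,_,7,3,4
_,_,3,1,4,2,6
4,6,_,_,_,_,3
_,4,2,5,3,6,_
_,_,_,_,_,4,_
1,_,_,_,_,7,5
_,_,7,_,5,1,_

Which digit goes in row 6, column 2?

2

row 1, column 1 = 2: row 1 has {1,3,4,5,7}; col 1 has {1,4}; region has {1,3,4,6} → only 2 remains.
row 1, column 4 = 6: row 1 has {1,2,3,4,5,7}; col 4 has {1,5}; region has {1,2,3,4,5,7} → only 6 remains.
row 3, column 3 = 1: row 3 has {3,4,6}; col 3 has {2,3,5,7}; region has {3,4,6} → only 1 remains.
row 3, column 5 = 2: row 3 has {1,3,4,6}; col 5 has {3,4,5,7}; region has {1,3,4,6} → only 2 remains.
row 3, column 6 = 5: row 3 has {1,2,3,4,6}; col 6 has {1,2,3,4,6,7}; region has {1,2,3,4,6} → only 5 remains.
row 4, column 1 = 7: row 4 has {2,3,4,5,6}; col 1 has {1,2,4}; region has {1,2,4} → only 7 remains.
row 4, column 7 = 1: row 4 has {2,3,4,5,6,7}; col 7 has {3,4,5,6}; region has {3,4,5,6} → only 1 remains.
row 5, column 3 = 6: row 5 has {4}; col 3 has {1,2,3,5,7}; region has {1,2,4,7} → only 6 remains.
row 5, column 5 = 1: row 5 has {4,6}; col 5 has {2,3,4,5,7}; region has {5,7} → only 1 remains.
row 6, column 3 = 4: row 6 has {1,5,7}; col 3 has {1,2,3,5,6,7}; region has {1,5,7} → only 4 remains.
row 6, column 5 = 6: row 6 has {1,4,5,7}; col 5 has {1,2,3,4,5,7}; region has {1,4,5,7} → only 6 remains.
row 7, column 7 = 2: row 7 has {1,5,7}; col 7 has {1,3,4,5,6}; region has {1,3,4,5,6} → only 2 remains.
row 2, column 1 = 5: row 2 has {1,2,3,4,6}; col 1 has {1,2,4,7}; region has {1,2,3,4,6} → only 5 remains.
row 2, column 2 = 7: row 2 has {1,2,3,4,5,6}; col 2 has {1,4,6}; region has {1,2,3,4,5,6} → only 7 remains.
row 3, column 4 = 7: row 3 has {1,2,3,4,5,6}; col 4 has {1,5,6}; region has {1,2,3,4,5,6} → only 7 remains.
row 5, column 1 = 3: row 5 has {1,4,6}; col 1 has {1,2,4,5,7}; region has {1,2,4,6,7} → only 3 remains.
row 5, column 2 = 5: row 5 has {1,3,4,6}; col 2 has {1,4,6,7}; region has {1,2,3,4,6,7} → only 5 remains.
row 5, column 4 = 2: row 5 has {1,3,4,5,6}; col 4 has {1,5,6,7}; region has {1,4,5,6,7} → only 2 remains.
row 5, column 7 = 7: row 5 has {1,2,3,4,5,6}; col 7 has {1,2,3,4,5,6}; region has {1,2,3,4,5,6} → only 7 remains.
row 6, column 4 = 3: row 6 has {1,4,5,6,7}; col 4 has {1,2,5,6,7}; region has {1,2,4,5,6,7} → only 3 remains.
row 7, column 1 = 6: row 7 has {1,2,5,7}; col 1 has {1,2,3,4,5,7}; region has {1,5,7} → only 6 remains.
row 7, column 2 = 3: row 7 has {1,2,5,6,7}; col 2 has {1,4,5,6,7}; region has {1,5,6,7} → only 3 remains.
row 7, column 4 = 4: row 7 has {1,2,3,5,6,7}; col 4 has {1,2,3,5,6,7}; region has {1,3,5,6,7} → only 4 remains.
row 6, column 2 = 2: row 6 has {1,3,4,5,6,7}; col 2 has {1,3,4,5,6,7}; region has {1,3,4,5,6,7} → only 2 remains.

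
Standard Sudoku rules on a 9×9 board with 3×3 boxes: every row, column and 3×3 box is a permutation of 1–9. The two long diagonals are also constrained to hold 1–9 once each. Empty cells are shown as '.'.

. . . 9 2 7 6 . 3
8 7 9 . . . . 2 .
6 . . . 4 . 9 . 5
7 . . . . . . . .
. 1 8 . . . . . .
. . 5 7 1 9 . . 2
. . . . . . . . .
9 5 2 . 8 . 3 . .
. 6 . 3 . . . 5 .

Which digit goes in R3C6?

R1C2 = 4 (sole candidate).
R1C3 = 1 (sole candidate).
R1C8 = 8 (sole candidate).
R3C3 = 3 (sole candidate).
R5C5 = 6 (sole candidate).
R6C2 = 3 (sole candidate).
R7C2 = 8 (sole candidate).
R7C3 = 4 (sole candidate).
R9C1 = 1 (sole candidate).
R9C3 = 7 (sole candidate).
R9C5 = 9 (sole candidate).
R1C1 = 5 (sole candidate).
R3C2 = 2 (sole candidate).
R4C2 = 9 (sole candidate).
R4C3 = 6 (sole candidate).
R4C6 = 8 (sole candidate).
R6C1 = 4 (sole candidate).
R6C7 = 8 (sole candidate).
R6C8 = 6 (sole candidate).
R7C1 = 3 (sole candidate).
R3C6 = 1: row 3 has {2,3,4,5,6,9}; col 6 has {7,8,9}; box has {2,4,7,9} → only 1 remains.

1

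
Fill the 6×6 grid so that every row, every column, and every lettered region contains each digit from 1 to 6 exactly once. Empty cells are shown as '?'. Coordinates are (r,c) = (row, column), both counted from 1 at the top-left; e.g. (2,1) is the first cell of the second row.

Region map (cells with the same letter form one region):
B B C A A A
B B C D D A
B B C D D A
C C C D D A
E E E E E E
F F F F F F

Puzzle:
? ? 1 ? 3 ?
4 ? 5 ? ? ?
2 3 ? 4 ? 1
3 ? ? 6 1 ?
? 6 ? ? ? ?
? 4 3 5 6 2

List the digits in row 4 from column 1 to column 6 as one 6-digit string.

324615

(1,2) = 5: row 1 has {1,3}; col 2 has {3,4,6}; region has {2,3,4} → only 5 remains.
(1,4) = 2: row 1 has {1,3,5}; col 4 has {4,5,6}; region has {1,3} → only 2 remains.
(2,2) = 1: row 2 has {4,5}; col 2 has {3,4,5,6}; region has {2,3,4,5} → only 1 remains.
(2,4) = 3: row 2 has {1,4,5}; col 4 has {2,4,5,6}; region has {1,4,6} → only 3 remains.
(2,5) = 2: row 2 has {1,3,4,5}; col 5 has {1,3,6}; region has {1,3,4,6} → only 2 remains.
(2,6) = 6: row 2 has {1,2,3,4,5}; col 6 has {1,2}; region has {1,2,3} → only 6 remains.
(3,3) = 6: row 3 has {1,2,3,4}; col 3 has {1,3,5}; region has {1,3,5} → only 6 remains.
(3,5) = 5: row 3 has {1,2,3,4,6}; col 5 has {1,2,3,6}; region has {1,2,3,4,6} → only 5 remains.
(4,2) = 2: row 4 has {1,3,6}; col 2 has {1,3,4,5,6}; region has {1,3,5,6} → only 2 remains.
(4,3) = 4: row 4 has {1,2,3,6}; col 3 has {1,3,5,6}; region has {1,2,3,5,6} → only 4 remains.
(4,6) = 5: row 4 has {1,2,3,4,6}; col 6 has {1,2,6}; region has {1,2,3,6} → only 5 remains.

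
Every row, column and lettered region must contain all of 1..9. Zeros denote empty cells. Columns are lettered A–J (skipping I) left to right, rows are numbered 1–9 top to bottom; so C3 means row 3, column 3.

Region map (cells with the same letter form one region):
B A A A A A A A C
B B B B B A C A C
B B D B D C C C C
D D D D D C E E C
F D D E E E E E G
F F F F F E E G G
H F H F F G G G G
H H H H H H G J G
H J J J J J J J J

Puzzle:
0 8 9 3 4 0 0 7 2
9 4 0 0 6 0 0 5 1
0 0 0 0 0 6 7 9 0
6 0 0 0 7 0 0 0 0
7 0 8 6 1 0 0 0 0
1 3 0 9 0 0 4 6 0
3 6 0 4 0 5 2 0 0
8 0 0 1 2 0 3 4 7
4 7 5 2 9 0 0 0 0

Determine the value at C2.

3

A1 = 5: row 1 has {2,3,4,7,8,9}; col 1 has {1,3,4,6,7,8,9}; region has {4,6,9} → only 5 remains.
F1 = 1: row 1 has {2,3,4,5,7,8,9}; col 6 has {5,6}; region has {3,4,5,7,8,9} → only 1 remains.
G1 = 6: row 1 has {1,2,3,4,5,7,8,9}; col 7 has {2,3,4,7}; region has {1,3,4,5,7,8,9} → only 6 remains.
F2 = 2: row 2 has {1,4,5,6,9}; col 6 has {1,5,6}; region has {1,3,4,5,6,7,8,9} → only 2 remains.
G2 = 8: row 2 has {1,2,4,5,6,9}; col 7 has {2,3,4,6,7}; region has {1,2,6,7,9} → only 8 remains.
A3 = 2: row 3 has {6,7,9}; col 1 has {1,3,4,5,6,7,8,9}; region has {4,5,6,9} → only 2 remains.
B3 = 1: row 3 has {2,6,7,9}; col 2 has {3,4,6,7,8}; region has {2,4,5,6,9} → only 1 remains.
D3 = 8: row 3 has {1,2,6,7,9}; col 4 has {1,2,3,4,6,9}; region has {1,2,4,5,6,9} → only 8 remains.
D4 = 5: row 4 has {6,7}; col 4 has {1,2,3,4,6,8,9}; region has {6,7,8} → only 5 remains.
G4 = 9: row 4 has {5,6,7}; col 7 has {2,3,4,6,7,8}; region has {1,4,6} → only 9 remains.
F5 = 3: row 5 has {1,6,7,8}; col 6 has {1,2,5,6}; region has {1,4,6,9} → only 3 remains.
G5 = 5: row 5 has {1,3,6,7,8}; col 7 has {2,3,4,6,7,8,9}; region has {1,3,4,6,9} → only 5 remains.
H5 = 2: row 5 has {1,3,5,6,7,8}; col 8 has {4,5,6,7,9}; region has {1,3,4,5,6,9} → only 2 remains.
C6 = 2: row 6 has {1,3,4,6,9}; col 3 has {5,8,9}; region has {1,3,4,6,7,9} → only 2 remains.
J6 = 8: row 6 has {1,2,3,4,6,9}; col 9 has {1,2,7}; region has {2,3,5,6,7} → only 8 remains.
C7 = 7: row 7 has {2,3,4,5,6}; col 3 has {2,5,8,9}; region has {1,2,3,4,8} → only 7 remains.
E7 = 8: row 7 has {2,3,4,5,6,7}; col 5 has {1,2,4,6,7,9}; region has {1,2,3,4,6,7,9} → only 8 remains.
H7 = 1: row 7 has {2,3,4,5,6,7,8}; col 8 has {2,4,5,6,7,9}; region has {2,3,5,6,7,8} → only 1 remains.
J7 = 9: row 7 has {1,2,3,4,5,6,7,8}; col 9 has {1,2,7,8}; region has {1,2,3,5,6,7,8} → only 9 remains.
C8 = 6: row 8 has {1,2,3,4,7,8}; col 3 has {2,5,7,8,9}; region has {1,2,3,4,7,8} → only 6 remains.
F8 = 9: row 8 has {1,2,3,4,6,7,8}; col 6 has {1,2,3,5,6}; region has {1,2,3,4,6,7,8} → only 9 remains.
F9 = 8: row 9 has {2,4,5,7,9}; col 6 has {1,2,3,5,6,9}; region has {2,4,5,7,9} → only 8 remains.
G9 = 1: row 9 has {2,4,5,7,8,9}; col 7 has {2,3,4,5,6,7,8,9}; region has {2,4,5,7,8,9} → only 1 remains.
H9 = 3: row 9 has {1,2,4,5,7,8,9}; col 8 has {1,2,4,5,6,7,9}; region has {1,2,4,5,7,8,9} → only 3 remains.
J9 = 6: row 9 has {1,2,3,4,5,7,8,9}; col 9 has {1,2,7,8,9}; region has {1,2,3,4,5,7,8,9} → only 6 remains.
C2 = 3: row 2 has {1,2,4,5,6,8,9}; col 3 has {2,5,6,7,8,9}; region has {1,2,4,5,6,8,9} → only 3 remains.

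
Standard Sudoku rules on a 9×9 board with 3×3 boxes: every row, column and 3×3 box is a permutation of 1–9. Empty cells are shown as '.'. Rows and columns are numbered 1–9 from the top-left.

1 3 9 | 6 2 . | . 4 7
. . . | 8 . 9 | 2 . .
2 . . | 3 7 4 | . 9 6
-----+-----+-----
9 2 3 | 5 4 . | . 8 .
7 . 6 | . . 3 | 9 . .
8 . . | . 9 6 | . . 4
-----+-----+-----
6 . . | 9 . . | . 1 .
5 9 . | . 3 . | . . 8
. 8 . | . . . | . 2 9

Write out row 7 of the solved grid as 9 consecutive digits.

672958413

row 1, column 6 = 5: row 1 has {1,2,3,4,6,7,9}; col 6 has {3,4,6,9}; box has {2,3,4,6,7,8,9} → only 5 remains.
row 1, column 7 = 8: row 1 has {1,2,3,4,5,6,7,9}; col 7 has {2,9}; box has {2,4,6,7,9} → only 8 remains.
row 2, column 1 = 4: row 2 has {2,8,9}; col 1 has {1,2,5,6,7,8,9}; box has {1,2,3,9} → only 4 remains.
row 2, column 5 = 1: row 2 has {2,4,8,9}; col 5 has {2,3,4,7,9}; box has {2,3,4,5,6,7,8,9} → only 1 remains.
row 3, column 2 = 5: row 3 has {2,3,4,6,7,9}; col 2 has {2,3,8,9}; box has {1,2,3,4,9} → only 5 remains.
row 3, column 3 = 8: row 3 has {2,3,4,5,6,7,9}; col 3 has {3,6,9}; box has {1,2,3,4,5,9} → only 8 remains.
row 3, column 7 = 1: row 3 has {2,3,4,5,6,7,8,9}; col 7 has {2,8,9}; box has {2,4,6,7,8,9} → only 1 remains.
row 4, column 9 = 1: row 4 has {2,3,4,5,8,9}; col 9 has {4,6,7,8,9}; box has {4,8,9} → only 1 remains.
row 5, column 5 = 8: row 5 has {3,6,7,9}; col 5 has {1,2,3,4,7,9}; box has {3,4,5,6,9} → only 8 remains.
row 5, column 8 = 5: row 5 has {3,6,7,8,9}; col 8 has {1,2,4,8,9}; box has {1,4,8,9} → only 5 remains.
row 5, column 9 = 2: row 5 has {3,5,6,7,8,9}; col 9 has {1,4,6,7,8,9}; box has {1,4,5,8,9} → only 2 remains.
row 6, column 2 = 1: row 6 has {4,6,8,9}; col 2 has {2,3,5,8,9}; box has {2,3,6,7,8,9} → only 1 remains.
row 6, column 3 = 5: row 6 has {1,4,6,8,9}; col 3 has {3,6,8,9}; box has {1,2,3,6,7,8,9} → only 5 remains.
row 7, column 5 = 5: row 7 has {1,6,9}; col 5 has {1,2,3,4,7,8,9}; box has {3,9} → only 5 remains.
row 7, column 9 = 3: row 7 has {1,5,6,9}; col 9 has {1,2,4,6,7,8,9}; box has {1,2,8,9} → only 3 remains.
row 9, column 1 = 3: row 9 has {2,8,9}; col 1 has {1,2,4,5,6,7,8,9}; box has {5,6,8,9} → only 3 remains.
row 9, column 5 = 6: row 9 has {2,3,8,9}; col 5 has {1,2,3,4,5,7,8,9}; box has {3,5,9} → only 6 remains.
row 2, column 3 = 7: row 2 has {1,2,4,8,9}; col 3 has {3,5,6,8,9}; box has {1,2,3,4,5,8,9} → only 7 remains.
row 2, column 8 = 3: row 2 has {1,2,4,7,8,9}; col 8 has {1,2,4,5,8,9}; box has {1,2,4,6,7,8,9} → only 3 remains.
row 2, column 9 = 5: row 2 has {1,2,3,4,7,8,9}; col 9 has {1,2,3,4,6,7,8,9}; box has {1,2,3,4,6,7,8,9} → only 5 remains.
row 4, column 6 = 7: row 4 has {1,2,3,4,5,8,9}; col 6 has {3,4,5,6,9}; box has {3,4,5,6,8,9} → only 7 remains.
row 4, column 7 = 6: row 4 has {1,2,3,4,5,7,8,9}; col 7 has {1,2,8,9}; box has {1,2,4,5,8,9} → only 6 remains.
row 5, column 2 = 4: row 5 has {2,3,5,6,7,8,9}; col 2 has {1,2,3,5,8,9}; box has {1,2,3,5,6,7,8,9} → only 4 remains.
row 5, column 4 = 1: row 5 has {2,3,4,5,6,7,8,9}; col 4 has {3,5,6,8,9}; box has {3,4,5,6,7,8,9} → only 1 remains.
row 6, column 4 = 2: row 6 has {1,4,5,6,8,9}; col 4 has {1,3,5,6,8,9}; box has {1,3,4,5,6,7,8,9} → only 2 remains.
row 6, column 8 = 7: row 6 has {1,2,4,5,6,8,9}; col 8 has {1,2,3,4,5,8,9}; box has {1,2,4,5,6,8,9} → only 7 remains.
row 7, column 2 = 7: row 7 has {1,3,5,6,9}; col 2 has {1,2,3,4,5,8,9}; box has {3,5,6,8,9} → only 7 remains.
row 7, column 7 = 4: row 7 has {1,3,5,6,7,9}; col 7 has {1,2,6,8,9}; box has {1,2,3,8,9} → only 4 remains.
row 8, column 7 = 7: row 8 has {3,5,8,9}; col 7 has {1,2,4,6,8,9}; box has {1,2,3,4,8,9} → only 7 remains.
row 8, column 8 = 6: row 8 has {3,5,7,8,9}; col 8 has {1,2,3,4,5,7,8,9}; box has {1,2,3,4,7,8,9} → only 6 remains.
row 9, column 6 = 1: row 9 has {2,3,6,8,9}; col 6 has {3,4,5,6,7,9}; box has {3,5,6,9} → only 1 remains.
row 9, column 7 = 5: row 9 has {1,2,3,6,8,9}; col 7 has {1,2,4,6,7,8,9}; box has {1,2,3,4,6,7,8,9} → only 5 remains.
row 2, column 2 = 6: row 2 has {1,2,3,4,5,7,8,9}; col 2 has {1,2,3,4,5,7,8,9}; box has {1,2,3,4,5,7,8,9} → only 6 remains.
row 6, column 7 = 3: row 6 has {1,2,4,5,6,7,8,9}; col 7 has {1,2,4,5,6,7,8,9}; box has {1,2,4,5,6,7,8,9} → only 3 remains.
row 7, column 3 = 2: row 7 has {1,3,4,5,6,7,9}; col 3 has {3,5,6,7,8,9}; box has {3,5,6,7,8,9} → only 2 remains.
row 7, column 6 = 8: row 7 has {1,2,3,4,5,6,7,9}; col 6 has {1,3,4,5,6,7,9}; box has {1,3,5,6,9} → only 8 remains.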